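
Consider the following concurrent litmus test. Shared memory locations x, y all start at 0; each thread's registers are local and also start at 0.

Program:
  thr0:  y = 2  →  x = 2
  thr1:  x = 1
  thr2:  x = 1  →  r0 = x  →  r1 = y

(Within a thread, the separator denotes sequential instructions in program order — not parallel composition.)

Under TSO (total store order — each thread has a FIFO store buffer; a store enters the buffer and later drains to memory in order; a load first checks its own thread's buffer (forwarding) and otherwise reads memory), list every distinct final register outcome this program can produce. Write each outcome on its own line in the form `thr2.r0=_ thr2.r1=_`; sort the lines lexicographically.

outcome vector order: (thr2.r0,thr2.r1)
|TSO outcomes| = 3

thr2.r0=1 thr2.r1=0
thr2.r0=1 thr2.r1=2
thr2.r0=2 thr2.r1=2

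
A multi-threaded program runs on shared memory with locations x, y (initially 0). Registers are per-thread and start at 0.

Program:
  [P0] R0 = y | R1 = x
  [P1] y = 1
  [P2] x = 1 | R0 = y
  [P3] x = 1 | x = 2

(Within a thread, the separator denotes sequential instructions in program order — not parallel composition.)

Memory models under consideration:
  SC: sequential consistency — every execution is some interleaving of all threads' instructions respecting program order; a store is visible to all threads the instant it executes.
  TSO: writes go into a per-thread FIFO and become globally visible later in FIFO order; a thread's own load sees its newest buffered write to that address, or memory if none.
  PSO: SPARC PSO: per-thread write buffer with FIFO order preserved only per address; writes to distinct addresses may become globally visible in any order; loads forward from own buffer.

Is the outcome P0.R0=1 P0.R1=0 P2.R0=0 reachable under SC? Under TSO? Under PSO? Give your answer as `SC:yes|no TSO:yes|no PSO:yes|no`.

SC:no TSO:yes PSO:yes

outcome vector order: (P0.R0,P0.R1,P2.R0)
SC: 11 outcomes — {(0,0,0); (0,0,1); (0,1,0); (0,1,1); (0,2,0); (0,2,1); (1,0,1); (1,1,0); (1,1,1); (1,2,0); (1,2,1)}
TSO: 12 outcomes — {(0,0,0); (0,0,1); (0,1,0); (0,1,1); (0,2,0); (0,2,1); (1,0,0); (1,0,1); (1,1,0); (1,1,1); (1,2,0); (1,2,1)}
PSO: 12 outcomes — {(0,0,0); (0,0,1); (0,1,0); (0,1,1); (0,2,0); (0,2,1); (1,0,0); (1,0,1); (1,1,0); (1,1,1); (1,2,0); (1,2,1)}
target (1,0,0) ∈ {TSO,PSO}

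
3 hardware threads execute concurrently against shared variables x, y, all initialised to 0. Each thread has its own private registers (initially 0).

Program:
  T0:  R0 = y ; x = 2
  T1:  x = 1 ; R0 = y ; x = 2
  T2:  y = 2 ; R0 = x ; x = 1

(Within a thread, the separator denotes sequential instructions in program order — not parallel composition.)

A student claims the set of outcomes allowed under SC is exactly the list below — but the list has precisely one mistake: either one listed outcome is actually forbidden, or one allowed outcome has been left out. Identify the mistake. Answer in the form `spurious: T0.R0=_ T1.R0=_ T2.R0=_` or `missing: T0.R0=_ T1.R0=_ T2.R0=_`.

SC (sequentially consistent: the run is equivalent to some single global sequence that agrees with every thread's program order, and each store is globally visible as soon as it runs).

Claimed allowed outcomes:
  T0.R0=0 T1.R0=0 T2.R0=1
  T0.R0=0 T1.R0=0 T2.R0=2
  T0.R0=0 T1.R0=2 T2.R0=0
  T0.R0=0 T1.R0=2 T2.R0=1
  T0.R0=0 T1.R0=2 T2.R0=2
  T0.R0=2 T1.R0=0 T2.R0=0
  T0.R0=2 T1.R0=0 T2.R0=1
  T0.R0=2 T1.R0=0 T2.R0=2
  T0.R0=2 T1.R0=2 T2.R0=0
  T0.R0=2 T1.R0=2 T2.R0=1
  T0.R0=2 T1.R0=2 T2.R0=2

outcome vector order: (T0.R0,T1.R0,T2.R0)
under SC → 0/0/1; 0/0/2; 0/2/0; 0/2/1; 0/2/2; 2/0/1; 2/0/2; 2/2/0; 2/2/1; 2/2/2
claimed∖SC = {2/0/0}

spurious: T0.R0=2 T1.R0=0 T2.R0=0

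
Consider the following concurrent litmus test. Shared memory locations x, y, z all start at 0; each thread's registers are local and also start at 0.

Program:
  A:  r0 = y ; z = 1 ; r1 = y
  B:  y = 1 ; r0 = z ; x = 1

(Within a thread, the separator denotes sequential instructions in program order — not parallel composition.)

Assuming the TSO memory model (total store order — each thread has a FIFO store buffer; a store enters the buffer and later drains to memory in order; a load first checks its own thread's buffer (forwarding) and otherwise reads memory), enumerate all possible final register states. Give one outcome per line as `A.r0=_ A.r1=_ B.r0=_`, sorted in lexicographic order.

outcome vector order: (A.r0,A.r1,B.r0)
|TSO outcomes| = 6

A.r0=0 A.r1=0 B.r0=0
A.r0=0 A.r1=0 B.r0=1
A.r0=0 A.r1=1 B.r0=0
A.r0=0 A.r1=1 B.r0=1
A.r0=1 A.r1=1 B.r0=0
A.r0=1 A.r1=1 B.r0=1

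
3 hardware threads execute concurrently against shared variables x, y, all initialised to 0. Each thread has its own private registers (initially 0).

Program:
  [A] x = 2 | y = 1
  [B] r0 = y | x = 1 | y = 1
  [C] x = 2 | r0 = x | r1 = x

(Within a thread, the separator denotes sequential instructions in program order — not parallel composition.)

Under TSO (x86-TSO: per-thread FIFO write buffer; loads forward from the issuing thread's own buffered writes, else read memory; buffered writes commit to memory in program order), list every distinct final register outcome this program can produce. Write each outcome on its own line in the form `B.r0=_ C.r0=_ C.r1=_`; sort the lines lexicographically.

outcome vector order: (B.r0,C.r0,C.r1)
|TSO outcomes| = 7

B.r0=0 C.r0=1 C.r1=1
B.r0=0 C.r0=1 C.r1=2
B.r0=0 C.r0=2 C.r1=1
B.r0=0 C.r0=2 C.r1=2
B.r0=1 C.r0=1 C.r1=1
B.r0=1 C.r0=2 C.r1=1
B.r0=1 C.r0=2 C.r1=2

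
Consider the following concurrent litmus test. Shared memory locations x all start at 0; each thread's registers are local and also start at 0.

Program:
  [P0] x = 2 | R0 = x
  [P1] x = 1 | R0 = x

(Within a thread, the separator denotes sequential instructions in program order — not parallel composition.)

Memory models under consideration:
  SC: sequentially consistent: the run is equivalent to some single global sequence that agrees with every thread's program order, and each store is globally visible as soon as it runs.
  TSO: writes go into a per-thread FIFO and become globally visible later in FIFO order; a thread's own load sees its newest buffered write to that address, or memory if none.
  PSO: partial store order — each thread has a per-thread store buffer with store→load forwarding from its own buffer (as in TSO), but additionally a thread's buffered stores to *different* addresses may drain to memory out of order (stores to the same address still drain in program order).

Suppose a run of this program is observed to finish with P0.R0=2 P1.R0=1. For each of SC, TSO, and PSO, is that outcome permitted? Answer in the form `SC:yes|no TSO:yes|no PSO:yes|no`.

outcome vector order: (P0.R0,P1.R0)
under SC → 1/1, 2/1, 2/2
under TSO → 1/1, 2/1, 2/2
under PSO → 1/1, 2/1, 2/2
target 2/1 ∈ {SC,TSO,PSO}

SC:yes TSO:yes PSO:yes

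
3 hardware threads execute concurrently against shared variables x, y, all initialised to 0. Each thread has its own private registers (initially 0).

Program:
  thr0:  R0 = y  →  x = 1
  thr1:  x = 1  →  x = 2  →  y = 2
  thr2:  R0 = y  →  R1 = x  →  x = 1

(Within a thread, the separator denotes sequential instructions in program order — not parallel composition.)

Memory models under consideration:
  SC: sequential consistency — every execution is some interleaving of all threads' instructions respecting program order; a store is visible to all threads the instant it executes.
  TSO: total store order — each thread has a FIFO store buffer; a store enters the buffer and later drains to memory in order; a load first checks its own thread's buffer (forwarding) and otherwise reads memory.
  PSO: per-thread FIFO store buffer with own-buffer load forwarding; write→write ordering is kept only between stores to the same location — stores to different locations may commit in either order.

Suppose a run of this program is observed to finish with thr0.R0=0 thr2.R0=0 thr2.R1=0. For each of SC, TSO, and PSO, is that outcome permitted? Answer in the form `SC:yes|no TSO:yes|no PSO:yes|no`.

outcome vector order: (thr0.R0,thr2.R0,thr2.R1)
[SC] allowed = {000, 001, 002, 021, 022, 200, 201, 202, 221, 222}
[TSO] allowed = {000, 001, 002, 021, 022, 200, 201, 202, 221, 222}
[PSO] allowed = {000, 001, 002, 020, 021, 022, 200, 201, 202, 220, 221, 222}
target 000 ∈ {SC,TSO,PSO}

SC:yes TSO:yes PSO:yes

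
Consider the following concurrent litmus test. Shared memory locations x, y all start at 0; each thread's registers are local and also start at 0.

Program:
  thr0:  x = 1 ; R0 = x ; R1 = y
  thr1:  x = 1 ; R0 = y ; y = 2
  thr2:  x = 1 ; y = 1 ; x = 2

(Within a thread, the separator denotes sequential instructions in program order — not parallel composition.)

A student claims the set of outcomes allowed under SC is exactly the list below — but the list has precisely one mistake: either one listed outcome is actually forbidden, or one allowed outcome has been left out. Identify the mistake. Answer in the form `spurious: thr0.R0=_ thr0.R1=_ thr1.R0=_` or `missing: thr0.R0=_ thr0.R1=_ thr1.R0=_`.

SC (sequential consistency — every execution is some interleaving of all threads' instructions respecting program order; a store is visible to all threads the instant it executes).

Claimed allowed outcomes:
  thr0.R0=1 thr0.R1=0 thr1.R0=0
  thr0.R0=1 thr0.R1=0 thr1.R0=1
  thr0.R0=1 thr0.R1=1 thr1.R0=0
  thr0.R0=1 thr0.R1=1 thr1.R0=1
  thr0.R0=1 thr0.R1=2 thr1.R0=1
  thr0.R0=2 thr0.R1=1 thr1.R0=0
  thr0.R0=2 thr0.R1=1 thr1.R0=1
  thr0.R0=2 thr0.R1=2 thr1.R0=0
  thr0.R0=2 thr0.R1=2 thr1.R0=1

missing: thr0.R0=1 thr0.R1=2 thr1.R0=0

outcome vector order: (thr0.R0,thr0.R1,thr1.R0)
SC: 10 outcomes — {1/0/0 1/0/1 1/1/0 1/1/1 1/2/0 1/2/1 2/1/0 2/1/1 2/2/0 2/2/1}
SC∖claimed = {1/2/0}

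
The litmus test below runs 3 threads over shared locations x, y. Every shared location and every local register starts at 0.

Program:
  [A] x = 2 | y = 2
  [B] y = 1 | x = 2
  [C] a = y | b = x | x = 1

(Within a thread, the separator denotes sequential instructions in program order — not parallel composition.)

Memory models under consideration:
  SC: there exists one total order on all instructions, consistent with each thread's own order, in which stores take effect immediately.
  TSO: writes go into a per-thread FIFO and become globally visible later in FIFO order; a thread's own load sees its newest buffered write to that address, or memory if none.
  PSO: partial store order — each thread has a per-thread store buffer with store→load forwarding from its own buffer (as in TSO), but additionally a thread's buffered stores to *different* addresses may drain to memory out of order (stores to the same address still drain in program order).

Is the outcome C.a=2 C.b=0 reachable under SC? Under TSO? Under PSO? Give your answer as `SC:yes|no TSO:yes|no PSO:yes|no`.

SC:no TSO:no PSO:yes

outcome vector order: (C.a,C.b)
under SC → 0/0; 0/2; 1/0; 1/2; 2/2
under TSO → 0/0; 0/2; 1/0; 1/2; 2/2
under PSO → 0/0; 0/2; 1/0; 1/2; 2/0; 2/2
target 2/0 ∈ {PSO}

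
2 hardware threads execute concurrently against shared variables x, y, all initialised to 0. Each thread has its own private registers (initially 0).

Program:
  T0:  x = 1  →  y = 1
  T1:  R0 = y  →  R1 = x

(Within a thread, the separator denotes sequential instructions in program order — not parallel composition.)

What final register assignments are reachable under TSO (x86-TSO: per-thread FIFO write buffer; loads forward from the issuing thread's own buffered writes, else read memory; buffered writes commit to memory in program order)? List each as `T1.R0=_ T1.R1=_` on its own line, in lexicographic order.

T1.R0=0 T1.R1=0
T1.R0=0 T1.R1=1
T1.R0=1 T1.R1=1

outcome vector order: (T1.R0,T1.R1)
|TSO outcomes| = 3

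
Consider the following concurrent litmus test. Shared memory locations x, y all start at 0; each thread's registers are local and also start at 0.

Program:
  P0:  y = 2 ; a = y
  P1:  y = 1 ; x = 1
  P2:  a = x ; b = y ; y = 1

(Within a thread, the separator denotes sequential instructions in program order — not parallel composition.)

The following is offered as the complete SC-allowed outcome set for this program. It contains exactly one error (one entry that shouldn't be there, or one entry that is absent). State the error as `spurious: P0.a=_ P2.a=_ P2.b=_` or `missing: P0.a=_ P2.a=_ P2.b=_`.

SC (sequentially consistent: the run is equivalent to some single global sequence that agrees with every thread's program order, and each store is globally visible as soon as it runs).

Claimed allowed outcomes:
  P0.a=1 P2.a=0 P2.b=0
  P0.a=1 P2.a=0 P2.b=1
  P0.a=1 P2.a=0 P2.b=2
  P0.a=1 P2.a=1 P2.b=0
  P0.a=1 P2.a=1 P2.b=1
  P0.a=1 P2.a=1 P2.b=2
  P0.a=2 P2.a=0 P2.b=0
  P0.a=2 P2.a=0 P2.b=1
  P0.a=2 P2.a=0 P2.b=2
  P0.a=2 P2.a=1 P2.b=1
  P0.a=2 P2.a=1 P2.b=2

outcome vector order: (P0.a,P2.a,P2.b)
SC (10): 1/0/0 1/0/1 1/0/2 1/1/1 1/1/2 2/0/0 2/0/1 2/0/2 2/1/1 2/1/2
claimed∖SC = {1/1/0}

spurious: P0.a=1 P2.a=1 P2.b=0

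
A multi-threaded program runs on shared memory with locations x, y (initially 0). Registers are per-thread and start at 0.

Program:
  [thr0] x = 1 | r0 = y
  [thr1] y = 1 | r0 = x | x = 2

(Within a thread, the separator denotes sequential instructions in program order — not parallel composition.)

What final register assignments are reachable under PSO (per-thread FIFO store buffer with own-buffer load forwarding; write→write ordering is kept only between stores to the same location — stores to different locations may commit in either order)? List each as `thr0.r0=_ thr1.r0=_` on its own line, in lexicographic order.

thr0.r0=0 thr1.r0=0
thr0.r0=0 thr1.r0=1
thr0.r0=1 thr1.r0=0
thr0.r0=1 thr1.r0=1

outcome vector order: (thr0.r0,thr1.r0)
|PSO outcomes| = 4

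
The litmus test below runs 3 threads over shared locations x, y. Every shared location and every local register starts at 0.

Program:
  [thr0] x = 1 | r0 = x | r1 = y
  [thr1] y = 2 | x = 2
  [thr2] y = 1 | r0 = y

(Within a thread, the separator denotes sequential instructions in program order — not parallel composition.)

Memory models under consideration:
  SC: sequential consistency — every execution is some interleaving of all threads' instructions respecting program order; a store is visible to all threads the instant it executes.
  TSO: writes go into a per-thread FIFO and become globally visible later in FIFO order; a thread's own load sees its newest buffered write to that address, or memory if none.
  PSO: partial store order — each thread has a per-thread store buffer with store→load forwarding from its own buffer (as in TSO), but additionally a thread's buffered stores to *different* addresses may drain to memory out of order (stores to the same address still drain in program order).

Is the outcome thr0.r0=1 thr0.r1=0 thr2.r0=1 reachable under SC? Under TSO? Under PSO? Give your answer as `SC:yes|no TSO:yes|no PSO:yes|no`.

SC:yes TSO:yes PSO:yes

outcome vector order: (thr0.r0,thr0.r1,thr2.r0)
SC: 9 outcomes — {(1,0,1) (1,0,2) (1,1,1) (1,1,2) (1,2,1) (1,2,2) (2,1,1) (2,2,1) (2,2,2)}
TSO: 9 outcomes — {(1,0,1) (1,0,2) (1,1,1) (1,1,2) (1,2,1) (1,2,2) (2,1,1) (2,2,1) (2,2,2)}
PSO: 12 outcomes — {(1,0,1) (1,0,2) (1,1,1) (1,1,2) (1,2,1) (1,2,2) (2,0,1) (2,0,2) (2,1,1) (2,1,2) (2,2,1) (2,2,2)}
target (1,0,1) ∈ {SC,TSO,PSO}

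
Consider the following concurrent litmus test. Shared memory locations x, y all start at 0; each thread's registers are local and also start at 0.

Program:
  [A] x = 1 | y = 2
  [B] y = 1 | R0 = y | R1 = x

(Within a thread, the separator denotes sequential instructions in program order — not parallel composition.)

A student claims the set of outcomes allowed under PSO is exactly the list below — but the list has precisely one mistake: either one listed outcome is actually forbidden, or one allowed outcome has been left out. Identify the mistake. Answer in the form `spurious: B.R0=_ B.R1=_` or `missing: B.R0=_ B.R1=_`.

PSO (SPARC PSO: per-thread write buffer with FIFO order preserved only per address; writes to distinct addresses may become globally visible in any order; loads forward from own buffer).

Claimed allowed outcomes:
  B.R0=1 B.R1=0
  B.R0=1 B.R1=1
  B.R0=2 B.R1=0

outcome vector order: (B.R0,B.R1)
[PSO] allowed = {10 11 20 21}
PSO∖claimed = {21}

missing: B.R0=2 B.R1=1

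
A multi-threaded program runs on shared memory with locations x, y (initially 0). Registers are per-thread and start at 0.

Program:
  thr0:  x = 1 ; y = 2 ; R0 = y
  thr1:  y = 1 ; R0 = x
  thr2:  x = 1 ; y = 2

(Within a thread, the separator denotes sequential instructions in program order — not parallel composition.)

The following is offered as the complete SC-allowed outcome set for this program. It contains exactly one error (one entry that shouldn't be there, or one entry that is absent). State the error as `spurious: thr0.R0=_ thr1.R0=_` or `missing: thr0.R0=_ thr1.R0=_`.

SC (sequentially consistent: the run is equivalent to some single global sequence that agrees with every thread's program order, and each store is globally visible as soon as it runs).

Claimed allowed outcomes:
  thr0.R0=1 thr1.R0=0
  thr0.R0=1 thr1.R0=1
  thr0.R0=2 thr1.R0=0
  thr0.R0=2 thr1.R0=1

outcome vector order: (thr0.R0,thr1.R0)
SC (3): 11, 20, 21
claimed∖SC = {10}

spurious: thr0.R0=1 thr1.R0=0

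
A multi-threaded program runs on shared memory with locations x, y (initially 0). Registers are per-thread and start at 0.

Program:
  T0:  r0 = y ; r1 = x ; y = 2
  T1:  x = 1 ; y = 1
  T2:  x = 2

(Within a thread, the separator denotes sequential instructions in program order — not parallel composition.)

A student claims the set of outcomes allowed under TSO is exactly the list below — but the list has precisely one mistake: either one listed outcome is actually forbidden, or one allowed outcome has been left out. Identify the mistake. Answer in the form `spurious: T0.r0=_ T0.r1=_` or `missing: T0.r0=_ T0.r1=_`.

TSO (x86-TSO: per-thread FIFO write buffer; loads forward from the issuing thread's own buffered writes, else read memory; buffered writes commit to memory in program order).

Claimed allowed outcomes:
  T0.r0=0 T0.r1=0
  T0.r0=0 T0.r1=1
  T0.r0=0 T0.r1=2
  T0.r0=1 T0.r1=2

missing: T0.r0=1 T0.r1=1

outcome vector order: (T0.r0,T0.r1)
TSO: 5 outcomes — {(0,0); (0,1); (0,2); (1,1); (1,2)}
TSO∖claimed = {(1,1)}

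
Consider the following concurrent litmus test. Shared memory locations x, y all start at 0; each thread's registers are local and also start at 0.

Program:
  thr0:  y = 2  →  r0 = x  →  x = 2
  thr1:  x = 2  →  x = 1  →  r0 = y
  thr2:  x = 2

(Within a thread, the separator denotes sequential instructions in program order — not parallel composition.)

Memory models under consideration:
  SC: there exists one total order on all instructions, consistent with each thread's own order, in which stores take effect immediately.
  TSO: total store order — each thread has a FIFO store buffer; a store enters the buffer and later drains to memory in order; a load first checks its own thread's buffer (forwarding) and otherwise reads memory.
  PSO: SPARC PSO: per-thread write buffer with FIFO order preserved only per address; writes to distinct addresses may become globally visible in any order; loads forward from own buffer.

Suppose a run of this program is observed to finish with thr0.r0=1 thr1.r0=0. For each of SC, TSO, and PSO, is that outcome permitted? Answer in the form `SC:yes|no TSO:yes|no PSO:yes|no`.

SC:yes TSO:yes PSO:yes

outcome vector order: (thr0.r0,thr1.r0)
SC (5): 02; 10; 12; 20; 22
TSO (6): 00; 02; 10; 12; 20; 22
PSO (6): 00; 02; 10; 12; 20; 22
target 10 ∈ {SC,TSO,PSO}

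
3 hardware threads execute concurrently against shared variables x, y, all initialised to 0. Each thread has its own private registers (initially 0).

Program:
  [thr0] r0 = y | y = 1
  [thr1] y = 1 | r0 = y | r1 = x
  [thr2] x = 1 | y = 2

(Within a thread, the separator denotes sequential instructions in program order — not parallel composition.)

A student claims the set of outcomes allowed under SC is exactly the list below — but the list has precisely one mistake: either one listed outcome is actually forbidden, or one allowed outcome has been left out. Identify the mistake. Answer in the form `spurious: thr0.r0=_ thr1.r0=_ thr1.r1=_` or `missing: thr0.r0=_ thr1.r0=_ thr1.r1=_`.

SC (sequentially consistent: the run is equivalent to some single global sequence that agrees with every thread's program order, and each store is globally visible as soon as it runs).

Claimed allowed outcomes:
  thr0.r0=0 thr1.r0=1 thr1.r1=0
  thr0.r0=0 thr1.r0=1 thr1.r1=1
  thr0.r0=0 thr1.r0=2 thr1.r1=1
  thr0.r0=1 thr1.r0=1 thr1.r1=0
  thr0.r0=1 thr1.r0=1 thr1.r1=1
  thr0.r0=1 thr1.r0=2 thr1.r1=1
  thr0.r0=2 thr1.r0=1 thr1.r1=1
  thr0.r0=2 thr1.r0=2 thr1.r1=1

missing: thr0.r0=2 thr1.r0=1 thr1.r1=0

outcome vector order: (thr0.r0,thr1.r0,thr1.r1)
under SC → <0 1 0> <0 1 1> <0 2 1> <1 1 0> <1 1 1> <1 2 1> <2 1 0> <2 1 1> <2 2 1>
SC∖claimed = {<2 1 0>}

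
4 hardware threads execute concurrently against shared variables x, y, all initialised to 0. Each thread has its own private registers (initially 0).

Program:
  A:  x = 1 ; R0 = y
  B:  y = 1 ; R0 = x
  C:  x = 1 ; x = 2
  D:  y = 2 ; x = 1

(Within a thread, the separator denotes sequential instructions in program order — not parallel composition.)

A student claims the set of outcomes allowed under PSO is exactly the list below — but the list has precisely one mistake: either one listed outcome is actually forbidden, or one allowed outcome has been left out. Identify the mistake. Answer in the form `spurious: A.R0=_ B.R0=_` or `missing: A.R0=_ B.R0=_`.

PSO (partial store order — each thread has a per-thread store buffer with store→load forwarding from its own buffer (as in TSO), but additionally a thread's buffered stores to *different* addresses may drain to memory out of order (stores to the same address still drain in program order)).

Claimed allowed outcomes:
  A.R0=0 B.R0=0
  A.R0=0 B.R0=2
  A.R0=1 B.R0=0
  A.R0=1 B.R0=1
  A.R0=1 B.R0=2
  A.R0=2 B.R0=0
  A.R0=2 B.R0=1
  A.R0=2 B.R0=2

missing: A.R0=0 B.R0=1

outcome vector order: (A.R0,B.R0)
[PSO] allowed = {00 01 02 10 11 12 20 21 22}
PSO∖claimed = {01}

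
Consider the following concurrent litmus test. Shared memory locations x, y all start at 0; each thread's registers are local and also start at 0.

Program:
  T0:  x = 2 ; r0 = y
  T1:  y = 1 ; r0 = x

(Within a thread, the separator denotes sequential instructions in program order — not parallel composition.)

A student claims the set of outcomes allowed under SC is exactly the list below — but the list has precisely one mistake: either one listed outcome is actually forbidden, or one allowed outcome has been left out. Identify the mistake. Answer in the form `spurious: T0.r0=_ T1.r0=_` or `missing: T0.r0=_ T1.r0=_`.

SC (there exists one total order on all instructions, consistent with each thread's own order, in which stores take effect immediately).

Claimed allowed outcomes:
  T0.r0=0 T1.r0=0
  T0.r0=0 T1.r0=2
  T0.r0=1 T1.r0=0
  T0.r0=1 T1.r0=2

spurious: T0.r0=0 T1.r0=0

outcome vector order: (T0.r0,T1.r0)
SC: 3 outcomes — {0/2 1/0 1/2}
claimed∖SC = {0/0}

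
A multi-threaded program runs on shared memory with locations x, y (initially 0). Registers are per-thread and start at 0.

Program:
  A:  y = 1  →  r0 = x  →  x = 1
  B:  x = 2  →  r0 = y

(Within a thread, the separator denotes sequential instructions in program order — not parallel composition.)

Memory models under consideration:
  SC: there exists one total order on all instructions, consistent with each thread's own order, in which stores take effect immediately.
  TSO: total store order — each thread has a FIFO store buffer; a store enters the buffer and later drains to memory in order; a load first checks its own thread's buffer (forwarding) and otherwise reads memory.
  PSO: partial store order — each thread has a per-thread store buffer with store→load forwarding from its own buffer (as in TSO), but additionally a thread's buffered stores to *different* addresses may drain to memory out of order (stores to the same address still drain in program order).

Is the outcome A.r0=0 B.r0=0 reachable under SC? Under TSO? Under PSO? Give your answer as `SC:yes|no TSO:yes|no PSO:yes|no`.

SC:no TSO:yes PSO:yes

outcome vector order: (A.r0,B.r0)
under SC → (0,1) (2,0) (2,1)
under TSO → (0,0) (0,1) (2,0) (2,1)
under PSO → (0,0) (0,1) (2,0) (2,1)
target (0,0) ∈ {TSO,PSO}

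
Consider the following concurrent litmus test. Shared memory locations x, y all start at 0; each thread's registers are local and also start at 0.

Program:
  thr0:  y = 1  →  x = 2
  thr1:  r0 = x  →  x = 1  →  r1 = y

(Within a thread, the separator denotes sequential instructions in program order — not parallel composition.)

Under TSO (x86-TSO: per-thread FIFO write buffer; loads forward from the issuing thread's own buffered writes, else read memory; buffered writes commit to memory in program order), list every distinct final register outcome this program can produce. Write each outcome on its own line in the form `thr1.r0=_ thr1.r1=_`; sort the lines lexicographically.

outcome vector order: (thr1.r0,thr1.r1)
|TSO outcomes| = 3

thr1.r0=0 thr1.r1=0
thr1.r0=0 thr1.r1=1
thr1.r0=2 thr1.r1=1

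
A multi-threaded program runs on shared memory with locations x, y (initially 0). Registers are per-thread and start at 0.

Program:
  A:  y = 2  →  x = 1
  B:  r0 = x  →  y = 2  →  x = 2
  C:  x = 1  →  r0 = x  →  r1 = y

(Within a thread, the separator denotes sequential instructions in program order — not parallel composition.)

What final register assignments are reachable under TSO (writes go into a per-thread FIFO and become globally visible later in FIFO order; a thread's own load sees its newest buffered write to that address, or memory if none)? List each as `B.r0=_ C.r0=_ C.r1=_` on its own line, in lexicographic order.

outcome vector order: (B.r0,C.r0,C.r1)
|TSO outcomes| = 6

B.r0=0 C.r0=1 C.r1=0
B.r0=0 C.r0=1 C.r1=2
B.r0=0 C.r0=2 C.r1=2
B.r0=1 C.r0=1 C.r1=0
B.r0=1 C.r0=1 C.r1=2
B.r0=1 C.r0=2 C.r1=2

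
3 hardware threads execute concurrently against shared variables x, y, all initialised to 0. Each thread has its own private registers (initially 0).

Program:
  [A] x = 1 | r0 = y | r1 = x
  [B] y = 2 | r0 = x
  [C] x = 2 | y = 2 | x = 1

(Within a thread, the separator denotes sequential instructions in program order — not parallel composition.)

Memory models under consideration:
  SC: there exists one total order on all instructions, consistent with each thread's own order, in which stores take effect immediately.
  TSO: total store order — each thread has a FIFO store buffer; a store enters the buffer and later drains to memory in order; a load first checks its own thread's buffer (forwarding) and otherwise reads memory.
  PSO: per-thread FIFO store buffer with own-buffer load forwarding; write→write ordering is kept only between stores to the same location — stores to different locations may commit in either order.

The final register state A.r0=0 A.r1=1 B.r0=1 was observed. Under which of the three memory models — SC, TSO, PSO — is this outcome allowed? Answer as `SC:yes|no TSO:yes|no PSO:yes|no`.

outcome vector order: (A.r0,A.r1,B.r0)
under SC → <0 1 1>; <0 1 2>; <0 2 1>; <0 2 2>; <2 1 0>; <2 1 1>; <2 1 2>; <2 2 0>; <2 2 1>; <2 2 2>
under TSO → <0 1 0>; <0 1 1>; <0 1 2>; <0 2 0>; <0 2 1>; <0 2 2>; <2 1 0>; <2 1 1>; <2 1 2>; <2 2 0>; <2 2 1>; <2 2 2>
under PSO → <0 1 0>; <0 1 1>; <0 1 2>; <0 2 0>; <0 2 1>; <0 2 2>; <2 1 0>; <2 1 1>; <2 1 2>; <2 2 0>; <2 2 1>; <2 2 2>
target <0 1 1> ∈ {SC,TSO,PSO}

SC:yes TSO:yes PSO:yes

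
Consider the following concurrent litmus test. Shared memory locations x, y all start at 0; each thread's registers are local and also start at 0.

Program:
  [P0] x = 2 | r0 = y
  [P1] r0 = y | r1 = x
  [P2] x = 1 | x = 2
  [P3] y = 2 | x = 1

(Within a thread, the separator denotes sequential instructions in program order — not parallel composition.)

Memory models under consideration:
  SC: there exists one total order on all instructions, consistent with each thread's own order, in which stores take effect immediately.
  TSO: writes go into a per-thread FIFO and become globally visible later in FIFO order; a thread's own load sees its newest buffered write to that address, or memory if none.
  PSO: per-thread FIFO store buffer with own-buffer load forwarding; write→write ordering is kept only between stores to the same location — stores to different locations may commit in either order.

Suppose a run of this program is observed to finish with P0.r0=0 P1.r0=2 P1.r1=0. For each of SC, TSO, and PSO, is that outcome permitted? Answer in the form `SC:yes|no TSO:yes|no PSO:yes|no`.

SC:no TSO:yes PSO:yes

outcome vector order: (P0.r0,P1.r0,P1.r1)
under SC → <0 0 0>; <0 0 1>; <0 0 2>; <0 2 1>; <0 2 2>; <2 0 0>; <2 0 1>; <2 0 2>; <2 2 0>; <2 2 1>; <2 2 2>
under TSO → <0 0 0>; <0 0 1>; <0 0 2>; <0 2 0>; <0 2 1>; <0 2 2>; <2 0 0>; <2 0 1>; <2 0 2>; <2 2 0>; <2 2 1>; <2 2 2>
under PSO → <0 0 0>; <0 0 1>; <0 0 2>; <0 2 0>; <0 2 1>; <0 2 2>; <2 0 0>; <2 0 1>; <2 0 2>; <2 2 0>; <2 2 1>; <2 2 2>
target <0 2 0> ∈ {TSO,PSO}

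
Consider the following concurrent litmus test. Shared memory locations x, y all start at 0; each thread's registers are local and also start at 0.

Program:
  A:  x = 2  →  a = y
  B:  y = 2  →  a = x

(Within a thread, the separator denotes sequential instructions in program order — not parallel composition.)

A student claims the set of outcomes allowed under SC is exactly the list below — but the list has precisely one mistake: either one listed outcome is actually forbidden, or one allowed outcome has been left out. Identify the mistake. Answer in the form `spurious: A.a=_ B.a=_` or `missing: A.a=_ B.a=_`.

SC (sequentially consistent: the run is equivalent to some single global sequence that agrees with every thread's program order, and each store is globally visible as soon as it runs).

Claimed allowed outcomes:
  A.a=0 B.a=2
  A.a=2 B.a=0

missing: A.a=2 B.a=2

outcome vector order: (A.a,B.a)
SC (3): 0/2; 2/0; 2/2
SC∖claimed = {2/2}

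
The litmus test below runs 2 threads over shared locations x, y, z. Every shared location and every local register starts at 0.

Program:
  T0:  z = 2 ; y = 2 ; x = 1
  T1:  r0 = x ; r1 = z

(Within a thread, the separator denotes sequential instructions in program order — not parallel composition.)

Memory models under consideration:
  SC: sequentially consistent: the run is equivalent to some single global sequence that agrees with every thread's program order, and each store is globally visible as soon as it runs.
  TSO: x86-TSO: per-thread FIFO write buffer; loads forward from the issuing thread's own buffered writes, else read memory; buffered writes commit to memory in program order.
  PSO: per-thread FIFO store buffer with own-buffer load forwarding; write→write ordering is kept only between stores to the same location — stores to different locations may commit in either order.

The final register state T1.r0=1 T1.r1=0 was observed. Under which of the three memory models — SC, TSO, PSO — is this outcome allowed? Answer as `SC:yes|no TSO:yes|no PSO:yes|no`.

SC:no TSO:no PSO:yes

outcome vector order: (T1.r0,T1.r1)
[SC] allowed = {00, 02, 12}
[TSO] allowed = {00, 02, 12}
[PSO] allowed = {00, 02, 10, 12}
target 10 ∈ {PSO}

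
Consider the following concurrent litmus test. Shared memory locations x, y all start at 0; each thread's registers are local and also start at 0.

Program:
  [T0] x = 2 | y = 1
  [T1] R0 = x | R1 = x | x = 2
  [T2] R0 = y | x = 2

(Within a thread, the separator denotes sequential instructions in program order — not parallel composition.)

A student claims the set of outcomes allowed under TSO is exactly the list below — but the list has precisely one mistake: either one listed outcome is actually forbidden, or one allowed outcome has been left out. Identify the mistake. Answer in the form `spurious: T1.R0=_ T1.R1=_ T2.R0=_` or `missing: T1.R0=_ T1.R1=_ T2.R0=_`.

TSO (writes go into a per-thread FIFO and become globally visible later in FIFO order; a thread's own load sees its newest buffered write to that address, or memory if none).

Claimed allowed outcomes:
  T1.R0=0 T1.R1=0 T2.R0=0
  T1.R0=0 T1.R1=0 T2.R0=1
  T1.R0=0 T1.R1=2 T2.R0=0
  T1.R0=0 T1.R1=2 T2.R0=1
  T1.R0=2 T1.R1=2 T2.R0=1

missing: T1.R0=2 T1.R1=2 T2.R0=0

outcome vector order: (T1.R0,T1.R1,T2.R0)
TSO (6): 0/0/0; 0/0/1; 0/2/0; 0/2/1; 2/2/0; 2/2/1
TSO∖claimed = {2/2/0}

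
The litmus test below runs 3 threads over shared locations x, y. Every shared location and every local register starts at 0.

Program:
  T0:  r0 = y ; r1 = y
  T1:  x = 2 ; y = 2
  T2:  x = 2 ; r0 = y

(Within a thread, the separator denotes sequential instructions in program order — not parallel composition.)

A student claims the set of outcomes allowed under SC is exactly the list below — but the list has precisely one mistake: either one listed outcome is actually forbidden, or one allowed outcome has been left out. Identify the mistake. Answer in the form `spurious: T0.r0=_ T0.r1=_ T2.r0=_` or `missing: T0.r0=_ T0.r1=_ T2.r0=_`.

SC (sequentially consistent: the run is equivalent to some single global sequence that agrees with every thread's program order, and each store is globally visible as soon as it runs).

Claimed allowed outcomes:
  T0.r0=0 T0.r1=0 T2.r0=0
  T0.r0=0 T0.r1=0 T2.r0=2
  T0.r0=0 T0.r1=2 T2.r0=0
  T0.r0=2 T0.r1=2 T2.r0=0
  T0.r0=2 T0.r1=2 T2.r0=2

missing: T0.r0=0 T0.r1=2 T2.r0=2

outcome vector order: (T0.r0,T0.r1,T2.r0)
SC (6): <0 0 0> <0 0 2> <0 2 0> <0 2 2> <2 2 0> <2 2 2>
SC∖claimed = {<0 2 2>}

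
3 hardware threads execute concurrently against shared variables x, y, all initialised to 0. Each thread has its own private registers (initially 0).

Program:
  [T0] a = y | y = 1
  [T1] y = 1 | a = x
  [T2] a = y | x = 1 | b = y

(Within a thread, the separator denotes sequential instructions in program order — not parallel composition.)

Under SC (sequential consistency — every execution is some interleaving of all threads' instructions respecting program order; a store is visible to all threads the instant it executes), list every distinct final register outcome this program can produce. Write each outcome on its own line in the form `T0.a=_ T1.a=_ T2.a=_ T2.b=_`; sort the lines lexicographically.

outcome vector order: (T0.a,T1.a,T2.a,T2.b)
|SC outcomes| = 10

T0.a=0 T1.a=0 T2.a=0 T2.b=1
T0.a=0 T1.a=0 T2.a=1 T2.b=1
T0.a=0 T1.a=1 T2.a=0 T2.b=0
T0.a=0 T1.a=1 T2.a=0 T2.b=1
T0.a=0 T1.a=1 T2.a=1 T2.b=1
T0.a=1 T1.a=0 T2.a=0 T2.b=1
T0.a=1 T1.a=0 T2.a=1 T2.b=1
T0.a=1 T1.a=1 T2.a=0 T2.b=0
T0.a=1 T1.a=1 T2.a=0 T2.b=1
T0.a=1 T1.a=1 T2.a=1 T2.b=1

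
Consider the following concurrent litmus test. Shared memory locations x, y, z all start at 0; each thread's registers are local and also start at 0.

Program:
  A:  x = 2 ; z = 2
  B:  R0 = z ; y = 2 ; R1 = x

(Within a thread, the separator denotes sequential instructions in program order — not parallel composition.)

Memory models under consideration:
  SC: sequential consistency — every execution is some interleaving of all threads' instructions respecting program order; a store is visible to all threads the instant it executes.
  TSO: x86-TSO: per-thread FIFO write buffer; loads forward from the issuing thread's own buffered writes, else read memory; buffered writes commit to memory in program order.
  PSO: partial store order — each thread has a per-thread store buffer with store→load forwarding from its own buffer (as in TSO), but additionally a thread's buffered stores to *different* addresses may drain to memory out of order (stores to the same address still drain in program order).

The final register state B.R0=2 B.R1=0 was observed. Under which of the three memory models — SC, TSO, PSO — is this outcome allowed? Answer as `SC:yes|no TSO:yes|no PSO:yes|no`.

SC:no TSO:no PSO:yes

outcome vector order: (B.R0,B.R1)
SC: 3 outcomes — {0/0; 0/2; 2/2}
TSO: 3 outcomes — {0/0; 0/2; 2/2}
PSO: 4 outcomes — {0/0; 0/2; 2/0; 2/2}
target 2/0 ∈ {PSO}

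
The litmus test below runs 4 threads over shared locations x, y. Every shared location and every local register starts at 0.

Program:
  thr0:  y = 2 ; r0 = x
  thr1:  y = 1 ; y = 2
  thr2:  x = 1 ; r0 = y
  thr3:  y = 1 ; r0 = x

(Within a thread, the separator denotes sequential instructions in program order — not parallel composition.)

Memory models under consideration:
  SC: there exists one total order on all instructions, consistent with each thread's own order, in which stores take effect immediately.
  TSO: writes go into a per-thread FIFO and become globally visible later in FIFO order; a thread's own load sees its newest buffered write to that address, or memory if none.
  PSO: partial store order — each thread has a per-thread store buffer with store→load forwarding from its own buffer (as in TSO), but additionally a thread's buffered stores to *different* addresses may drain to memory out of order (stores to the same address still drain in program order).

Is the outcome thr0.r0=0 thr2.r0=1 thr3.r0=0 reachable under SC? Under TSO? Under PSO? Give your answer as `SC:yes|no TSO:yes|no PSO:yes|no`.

SC:yes TSO:yes PSO:yes

outcome vector order: (thr0.r0,thr2.r0,thr3.r0)
SC: 9 outcomes — {010, 011, 020, 021, 101, 110, 111, 120, 121}
TSO: 12 outcomes — {000, 001, 010, 011, 020, 021, 100, 101, 110, 111, 120, 121}
PSO: 12 outcomes — {000, 001, 010, 011, 020, 021, 100, 101, 110, 111, 120, 121}
target 010 ∈ {SC,TSO,PSO}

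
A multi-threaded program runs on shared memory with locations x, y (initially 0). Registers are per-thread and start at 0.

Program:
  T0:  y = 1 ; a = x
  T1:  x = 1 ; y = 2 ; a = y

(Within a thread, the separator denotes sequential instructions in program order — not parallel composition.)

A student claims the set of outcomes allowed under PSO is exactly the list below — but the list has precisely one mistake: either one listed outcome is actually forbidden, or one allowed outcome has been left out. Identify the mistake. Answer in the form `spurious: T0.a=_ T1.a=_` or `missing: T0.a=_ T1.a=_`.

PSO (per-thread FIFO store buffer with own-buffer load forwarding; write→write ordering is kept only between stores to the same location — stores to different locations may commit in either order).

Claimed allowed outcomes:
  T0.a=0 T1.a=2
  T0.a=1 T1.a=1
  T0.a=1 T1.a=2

missing: T0.a=0 T1.a=1

outcome vector order: (T0.a,T1.a)
PSO: 4 outcomes — {0/1, 0/2, 1/1, 1/2}
PSO∖claimed = {0/1}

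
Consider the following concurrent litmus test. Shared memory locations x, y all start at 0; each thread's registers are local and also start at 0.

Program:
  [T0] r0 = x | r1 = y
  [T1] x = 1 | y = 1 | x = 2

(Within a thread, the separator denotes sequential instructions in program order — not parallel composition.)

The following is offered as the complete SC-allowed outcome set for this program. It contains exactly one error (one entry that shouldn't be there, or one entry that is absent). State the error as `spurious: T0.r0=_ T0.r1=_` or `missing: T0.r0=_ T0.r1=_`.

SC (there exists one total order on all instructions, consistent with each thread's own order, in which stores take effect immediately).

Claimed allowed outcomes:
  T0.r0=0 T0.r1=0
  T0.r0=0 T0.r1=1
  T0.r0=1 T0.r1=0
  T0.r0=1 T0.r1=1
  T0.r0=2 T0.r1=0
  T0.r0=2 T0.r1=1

spurious: T0.r0=2 T0.r1=0

outcome vector order: (T0.r0,T0.r1)
under SC → <0 0>; <0 1>; <1 0>; <1 1>; <2 1>
claimed∖SC = {<2 0>}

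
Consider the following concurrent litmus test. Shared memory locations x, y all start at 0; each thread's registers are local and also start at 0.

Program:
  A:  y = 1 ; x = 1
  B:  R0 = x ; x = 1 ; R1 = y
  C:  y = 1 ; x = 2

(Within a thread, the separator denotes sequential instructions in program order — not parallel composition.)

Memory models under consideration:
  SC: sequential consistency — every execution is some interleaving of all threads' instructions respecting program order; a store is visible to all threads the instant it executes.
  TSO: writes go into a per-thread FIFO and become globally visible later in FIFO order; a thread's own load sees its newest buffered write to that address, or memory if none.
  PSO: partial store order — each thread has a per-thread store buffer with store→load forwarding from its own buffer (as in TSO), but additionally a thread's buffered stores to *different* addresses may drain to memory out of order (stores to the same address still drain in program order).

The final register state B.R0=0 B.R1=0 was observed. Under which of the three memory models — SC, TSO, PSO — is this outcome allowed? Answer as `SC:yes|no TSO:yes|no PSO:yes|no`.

outcome vector order: (B.R0,B.R1)
under SC → 00 01 11 21
under TSO → 00 01 11 21
under PSO → 00 01 10 11 20 21
target 00 ∈ {SC,TSO,PSO}

SC:yes TSO:yes PSO:yes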